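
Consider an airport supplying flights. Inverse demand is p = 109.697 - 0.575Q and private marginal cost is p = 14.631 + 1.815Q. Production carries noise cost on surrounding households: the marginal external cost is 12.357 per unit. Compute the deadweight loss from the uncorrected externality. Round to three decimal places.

DWL = 31.945

Market equilibrium (private): 14.631 + 1.815Q = 109.697 - 0.575Q → Q_m = 39.7766.
Social marginal cost = private MC + MEC = 26.988 + 1.815Q.
Set SMC = demand: 26.988 + 1.815Q = 109.697 - 0.575Q → Q* = 34.6063.
The loss is the area between SMC and demand from Q* to Q_m; with linear curves that's a triangle of height MEC(Q_m).
DWL = ½ × 5.1703 × 12.3570 = 31.9447.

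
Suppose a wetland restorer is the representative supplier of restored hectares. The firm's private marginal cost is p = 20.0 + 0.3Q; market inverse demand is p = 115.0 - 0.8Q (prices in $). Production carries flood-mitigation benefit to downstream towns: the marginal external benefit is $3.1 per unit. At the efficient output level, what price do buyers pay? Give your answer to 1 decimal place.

P = $43.7

Social marginal cost = private MC − MEB = 16.9 + 0.3Q.
Set SMC = demand: 16.9 + 0.3Q = 115.0 - 0.8Q → Q* = 89.1818.
Consumer price on the demand curve at Q*: 115.0 − 0.8×89.1818 = 43.6546.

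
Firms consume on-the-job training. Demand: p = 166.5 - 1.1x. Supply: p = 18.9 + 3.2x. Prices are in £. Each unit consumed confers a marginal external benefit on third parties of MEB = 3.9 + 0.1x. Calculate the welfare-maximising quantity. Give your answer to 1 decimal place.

x* = 36.1

Social marginal benefit = demand + MEB = 170.4 - x.
Set SMB = MC: 170.4 - x = 18.9 + 3.2x → x* = 36.0714.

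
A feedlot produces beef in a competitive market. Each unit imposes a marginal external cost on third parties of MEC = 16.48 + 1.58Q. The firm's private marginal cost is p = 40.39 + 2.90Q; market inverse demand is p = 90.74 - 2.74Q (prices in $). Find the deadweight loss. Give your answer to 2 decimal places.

Market equilibrium (private): 40.39 + 2.90Q = 90.74 - 2.74Q → Q_m = 8.9273.
Social marginal cost = private MC + MEC = 56.87 + 4.48Q.
Set SMC = demand: 56.87 + 4.48Q = 90.74 - 2.74Q → Q* = 4.6911.
Between Q* and Q_m the wedge SMC − demand runs linearly from 0 to MEC(Q_m), so the loss is a triangle.
DWL = ½ × 4.2362 × 30.5851 = 64.7823.

DWL = $64.78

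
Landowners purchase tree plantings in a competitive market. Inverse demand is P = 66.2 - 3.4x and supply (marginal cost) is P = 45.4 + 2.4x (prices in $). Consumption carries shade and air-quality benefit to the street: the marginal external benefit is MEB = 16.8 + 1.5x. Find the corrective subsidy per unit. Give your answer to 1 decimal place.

subsidy = $29.9 per unit

Social marginal benefit = demand + MEB = 83.0 - 1.9x.
Set SMB = MC: 83.0 - 1.9x = 45.4 + 2.4x → x* = 8.7442.
The Pigouvian subsidy equals MEB at x*: 16.8 + 1.5×8.7442 = 29.9163.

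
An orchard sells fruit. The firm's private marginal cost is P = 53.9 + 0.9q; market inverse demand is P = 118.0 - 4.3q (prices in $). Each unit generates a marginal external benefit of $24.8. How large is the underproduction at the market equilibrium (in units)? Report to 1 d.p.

4.8 units

Market equilibrium (private): 53.9 + 0.9q = 118.0 - 4.3q → q_m = 12.3269.
Social marginal cost = private MC − MEB = 29.1 + 0.9q.
Set SMC = demand: 29.1 + 0.9q = 118.0 - 4.3q → q* = 17.0962.
Gap = |12.3269 − 17.0962| = 4.7693.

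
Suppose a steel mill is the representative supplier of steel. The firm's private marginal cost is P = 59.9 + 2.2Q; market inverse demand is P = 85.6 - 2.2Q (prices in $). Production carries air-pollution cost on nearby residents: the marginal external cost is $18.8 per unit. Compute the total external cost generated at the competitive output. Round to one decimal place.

$109.8

Market equilibrium (private): 59.9 + 2.2Q = 85.6 - 2.2Q → Q_m = 5.8409.
Total external cost = MEC × Q_m = 18.8 × 5.8409 = 109.8089.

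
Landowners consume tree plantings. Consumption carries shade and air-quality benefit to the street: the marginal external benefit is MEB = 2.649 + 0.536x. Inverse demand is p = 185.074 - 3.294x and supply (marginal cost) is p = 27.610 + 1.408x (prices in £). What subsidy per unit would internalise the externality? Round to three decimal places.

Social marginal benefit = demand + MEB = 187.723 - 2.758x.
Set SMB = MC: 187.723 - 2.758x = 27.610 + 1.408x → x* = 38.4333.
The Pigouvian subsidy equals MEB at x*: 2.649 + 0.536×38.4333 = 23.2492.

subsidy = £23.249 per unit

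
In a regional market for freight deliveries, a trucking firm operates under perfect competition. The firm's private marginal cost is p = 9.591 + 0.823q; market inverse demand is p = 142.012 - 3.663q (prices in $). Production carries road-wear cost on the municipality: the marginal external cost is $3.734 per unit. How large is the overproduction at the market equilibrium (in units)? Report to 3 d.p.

0.832 units

Market equilibrium (private): 9.591 + 0.823q = 142.012 - 3.663q → q_m = 29.5187.
Social marginal cost = private MC + MEC = 13.325 + 0.823q.
Set SMC = demand: 13.325 + 0.823q = 142.012 - 3.663q → q* = 28.6864.
Gap = |29.5187 − 28.6864| = 0.8323.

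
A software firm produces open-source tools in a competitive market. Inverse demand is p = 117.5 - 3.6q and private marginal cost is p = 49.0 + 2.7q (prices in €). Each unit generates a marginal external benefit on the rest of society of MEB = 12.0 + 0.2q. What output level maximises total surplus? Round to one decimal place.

q* = 13.2

Social marginal cost = private MC − MEB = 37.0 + 2.5q.
Set SMC = demand: 37.0 + 2.5q = 117.5 - 3.6q → q* = 13.1967.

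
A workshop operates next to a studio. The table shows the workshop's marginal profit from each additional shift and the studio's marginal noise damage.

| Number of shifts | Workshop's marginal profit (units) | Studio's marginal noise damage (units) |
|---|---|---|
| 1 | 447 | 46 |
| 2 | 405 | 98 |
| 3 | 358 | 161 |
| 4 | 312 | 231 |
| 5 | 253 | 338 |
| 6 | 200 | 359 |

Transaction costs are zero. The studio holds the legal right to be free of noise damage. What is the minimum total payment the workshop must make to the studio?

536

Efficient level: marginal profit ≥ marginal noise damage through level 4, so k* = 4.
With the studio holding the right, the workshop must at least compensate total damage at k*: 46 + 98 + 161 + 231 = 536.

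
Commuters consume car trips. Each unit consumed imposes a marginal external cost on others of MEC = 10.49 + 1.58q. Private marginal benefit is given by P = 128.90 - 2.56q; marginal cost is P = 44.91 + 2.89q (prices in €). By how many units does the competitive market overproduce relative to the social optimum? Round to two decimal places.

Market equilibrium (private): 44.91 + 2.89q = 128.90 - 2.56q → q_m = 15.4110.
Social marginal benefit = demand − MEC = 118.41 - 4.14q.
Set SMB = MC: 118.41 - 4.14q = 44.91 + 2.89q → q* = 10.4552.
Gap = |15.4110 − 10.4552| = 4.9558.

4.96 units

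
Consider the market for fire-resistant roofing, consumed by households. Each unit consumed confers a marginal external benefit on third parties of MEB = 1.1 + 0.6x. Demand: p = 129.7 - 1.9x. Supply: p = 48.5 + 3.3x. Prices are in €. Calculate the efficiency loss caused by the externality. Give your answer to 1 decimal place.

DWL = €11.9

Market equilibrium (private): 48.5 + 3.3x = 129.7 - 1.9x → x_m = 15.6154.
Social marginal benefit = demand + MEB = 130.8 - 1.3x.
Set SMB = MC: 130.8 - 1.3x = 48.5 + 3.3x → x* = 17.8913.
Between x* and x_m the wedge SMB − MC runs linearly from 0 to MEB(x_m), so the loss is a triangle.
DWL = ½ × 2.2759 × 10.4692 = 11.9134.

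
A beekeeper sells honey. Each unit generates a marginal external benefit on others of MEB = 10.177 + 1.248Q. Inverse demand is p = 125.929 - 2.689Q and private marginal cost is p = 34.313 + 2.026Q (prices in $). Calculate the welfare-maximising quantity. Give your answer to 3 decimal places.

Social marginal cost = private MC − MEB = 24.136 + 0.778Q.
Set SMC = demand: 24.136 + 0.778Q = 125.929 - 2.689Q → Q* = 29.3605.

Q* = 29.361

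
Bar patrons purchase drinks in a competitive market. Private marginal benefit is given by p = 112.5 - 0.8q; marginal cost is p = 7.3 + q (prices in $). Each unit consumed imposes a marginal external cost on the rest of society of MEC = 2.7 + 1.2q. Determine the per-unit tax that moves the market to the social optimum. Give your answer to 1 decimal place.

Social marginal benefit = demand − MEC = 109.8 - 2.0q.
Set SMB = MC: 109.8 - 2.0q = 7.3 + q → q* = 34.1667.
The Pigouvian tax equals MEC at q*: 2.7 + 1.2×34.1667 = 43.7000.

tax = $43.7 per unit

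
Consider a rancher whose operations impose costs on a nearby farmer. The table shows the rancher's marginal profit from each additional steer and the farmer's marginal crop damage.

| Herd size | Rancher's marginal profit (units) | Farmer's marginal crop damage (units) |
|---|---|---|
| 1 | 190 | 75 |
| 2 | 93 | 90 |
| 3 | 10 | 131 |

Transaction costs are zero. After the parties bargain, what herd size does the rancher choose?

Bargaining reaches the level where marginal profit last exceeds marginal crop damage.
That holds through level 2 (93 ≥ 90) but not at 3 (10 < 131).

2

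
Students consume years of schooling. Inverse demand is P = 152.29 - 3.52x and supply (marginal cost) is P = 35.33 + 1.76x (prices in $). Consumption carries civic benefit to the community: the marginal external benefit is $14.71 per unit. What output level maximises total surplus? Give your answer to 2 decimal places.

x* = 24.94

Social marginal benefit = demand + MEB = 167.00 - 3.52x.
Set SMB = MC: 167.00 - 3.52x = 35.33 + 1.76x → x* = 24.9375.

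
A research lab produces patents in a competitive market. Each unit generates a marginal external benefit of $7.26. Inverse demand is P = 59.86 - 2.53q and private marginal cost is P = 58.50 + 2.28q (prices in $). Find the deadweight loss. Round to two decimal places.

DWL = $5.48

Market equilibrium (private): 58.50 + 2.28q = 59.86 - 2.53q → q_m = 0.2827.
Social marginal cost = private MC − MEB = 51.24 + 2.28q.
Set SMC = demand: 51.24 + 2.28q = 59.86 - 2.53q → q* = 1.7921.
The loss is the area between SMC and demand from q* to q_m; with linear curves that's a triangle of height MEB(q_m).
DWL = ½ × 1.5094 × 7.2600 = 5.4791.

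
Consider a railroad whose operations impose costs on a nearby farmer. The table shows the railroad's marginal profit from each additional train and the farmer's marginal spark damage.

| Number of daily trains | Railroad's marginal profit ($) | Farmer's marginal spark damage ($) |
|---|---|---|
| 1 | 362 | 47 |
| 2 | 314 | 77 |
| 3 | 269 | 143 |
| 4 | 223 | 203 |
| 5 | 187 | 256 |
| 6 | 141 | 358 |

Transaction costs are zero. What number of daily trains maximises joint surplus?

Bargaining reaches the level where marginal profit last exceeds marginal spark damage.
That holds through level 4 (223 ≥ 203) but not at 5 (187 < 256).

4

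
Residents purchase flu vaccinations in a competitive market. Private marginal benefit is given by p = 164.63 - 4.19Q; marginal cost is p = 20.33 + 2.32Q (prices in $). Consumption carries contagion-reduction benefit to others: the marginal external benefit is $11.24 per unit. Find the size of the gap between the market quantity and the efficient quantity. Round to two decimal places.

Market equilibrium (private): 20.33 + 2.32Q = 164.63 - 4.19Q → Q_m = 22.1659.
Social marginal benefit = demand + MEB = 175.87 - 4.19Q.
Set SMB = MC: 175.87 - 4.19Q = 20.33 + 2.32Q → Q* = 23.8925.
Gap = |22.1659 − 23.8925| = 1.7266.

1.73 units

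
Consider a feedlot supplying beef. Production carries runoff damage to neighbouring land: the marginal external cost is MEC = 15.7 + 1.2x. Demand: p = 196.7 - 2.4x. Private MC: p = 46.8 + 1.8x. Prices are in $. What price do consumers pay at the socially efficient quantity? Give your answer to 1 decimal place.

P = $137.1

Social marginal cost = private MC + MEC = 62.5 + 3.0x.
Set SMC = demand: 62.5 + 3.0x = 196.7 - 2.4x → x* = 24.8519.
Consumer price on the demand curve at x*: 196.7 − 2.4×24.8519 = 137.0554.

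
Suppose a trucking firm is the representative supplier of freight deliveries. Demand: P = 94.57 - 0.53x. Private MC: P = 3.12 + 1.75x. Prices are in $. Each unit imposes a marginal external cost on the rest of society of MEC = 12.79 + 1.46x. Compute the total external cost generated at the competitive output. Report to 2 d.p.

Market equilibrium (private): 3.12 + 1.75x = 94.57 - 0.53x → x_m = 40.1096.
Total external cost = ∫₀^{x_m} (12.79 + 1.46x) dx = 12.79×40.1096 + ½×1.46×40.1096² = 1687.4112.

$1687.41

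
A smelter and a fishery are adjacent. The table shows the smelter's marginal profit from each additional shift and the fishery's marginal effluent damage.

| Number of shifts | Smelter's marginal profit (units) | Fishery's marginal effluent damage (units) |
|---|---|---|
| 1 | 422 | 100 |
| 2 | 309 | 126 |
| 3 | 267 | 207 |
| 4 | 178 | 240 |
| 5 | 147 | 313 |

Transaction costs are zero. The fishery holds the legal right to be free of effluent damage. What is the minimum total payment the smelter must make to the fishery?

433

Efficient level: marginal profit ≥ marginal effluent damage through level 3, so k* = 3.
With the fishery holding the right, the smelter must at least compensate total damage at k*: 100 + 126 + 207 = 433.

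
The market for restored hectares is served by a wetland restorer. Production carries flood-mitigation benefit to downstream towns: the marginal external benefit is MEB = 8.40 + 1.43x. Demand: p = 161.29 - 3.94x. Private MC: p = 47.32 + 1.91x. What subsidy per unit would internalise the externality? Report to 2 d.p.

subsidy = 47.99 per unit

Social marginal cost = private MC − MEB = 38.92 + 0.48x.
Set SMC = demand: 38.92 + 0.48x = 161.29 - 3.94x → x* = 27.6855.
The Pigouvian subsidy equals MEB at x*: 8.40 + 1.43×27.6855 = 47.9903.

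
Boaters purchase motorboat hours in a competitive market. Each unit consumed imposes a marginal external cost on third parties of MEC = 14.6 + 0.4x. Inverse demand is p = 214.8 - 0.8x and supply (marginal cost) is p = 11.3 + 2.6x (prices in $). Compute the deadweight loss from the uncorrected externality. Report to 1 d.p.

DWL = $195.5

Market equilibrium (private): 11.3 + 2.6x = 214.8 - 0.8x → x_m = 59.8529.
Social marginal benefit = demand − MEC = 200.2 - 1.2x.
Set SMB = MC: 200.2 - 1.2x = 11.3 + 2.6x → x* = 49.7105.
The loss is the area between SMB and MC from x* to x_m; with linear curves that's a triangle of height MEC(x_m).
DWL = ½ × 10.1424 × 38.5412 = 195.4501.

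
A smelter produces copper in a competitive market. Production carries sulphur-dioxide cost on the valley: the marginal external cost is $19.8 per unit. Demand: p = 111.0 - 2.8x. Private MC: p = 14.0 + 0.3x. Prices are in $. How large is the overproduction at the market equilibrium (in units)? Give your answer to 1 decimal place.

Market equilibrium (private): 14.0 + 0.3x = 111.0 - 2.8x → x_m = 31.2903.
Social marginal cost = private MC + MEC = 33.8 + 0.3x.
Set SMC = demand: 33.8 + 0.3x = 111.0 - 2.8x → x* = 24.9032.
Gap = |31.2903 − 24.9032| = 6.3871.

6.4 units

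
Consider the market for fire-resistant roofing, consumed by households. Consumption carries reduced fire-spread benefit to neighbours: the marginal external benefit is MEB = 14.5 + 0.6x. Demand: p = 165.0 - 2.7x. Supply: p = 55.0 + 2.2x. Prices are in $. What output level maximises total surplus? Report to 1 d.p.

x* = 29.0

Social marginal benefit = demand + MEB = 179.5 - 2.1x.
Set SMB = MC: 179.5 - 2.1x = 55.0 + 2.2x → x* = 28.9535.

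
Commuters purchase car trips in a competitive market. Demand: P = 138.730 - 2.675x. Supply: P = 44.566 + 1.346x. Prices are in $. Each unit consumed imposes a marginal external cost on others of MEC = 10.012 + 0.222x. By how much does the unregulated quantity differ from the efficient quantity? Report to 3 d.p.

Market equilibrium (private): 44.566 + 1.346x = 138.730 - 2.675x → x_m = 23.4181.
Social marginal benefit = demand − MEC = 128.718 - 2.897x.
Set SMB = MC: 128.718 - 2.897x = 44.566 + 1.346x → x* = 19.8331.
Gap = |23.4181 − 19.8331| = 3.5850.

3.585 units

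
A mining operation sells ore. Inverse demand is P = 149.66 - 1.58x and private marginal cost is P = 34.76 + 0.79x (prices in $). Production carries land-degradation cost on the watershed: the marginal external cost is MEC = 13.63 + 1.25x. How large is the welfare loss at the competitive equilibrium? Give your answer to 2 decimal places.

DWL = $761.09

Market equilibrium (private): 34.76 + 0.79x = 149.66 - 1.58x → x_m = 48.4810.
Social marginal cost = private MC + MEC = 48.39 + 2.04x.
Set SMC = demand: 48.39 + 2.04x = 149.66 - 1.58x → x* = 27.9751.
Height of the DWL triangle at x_m is SMC(x_m) − demand(x_m) = MEC(x_m) = 74.2313.
DWL = ½ × 20.5059 × 74.2313 = 761.0898.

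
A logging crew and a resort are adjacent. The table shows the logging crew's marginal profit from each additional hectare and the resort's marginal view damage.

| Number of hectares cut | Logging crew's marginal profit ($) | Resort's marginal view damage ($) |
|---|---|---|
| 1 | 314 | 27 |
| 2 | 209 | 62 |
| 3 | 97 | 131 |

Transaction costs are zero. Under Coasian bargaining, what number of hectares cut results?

Bargaining reaches the level where marginal profit last exceeds marginal view damage.
That holds through level 2 (209 ≥ 62) but not at 3 (97 < 131).

2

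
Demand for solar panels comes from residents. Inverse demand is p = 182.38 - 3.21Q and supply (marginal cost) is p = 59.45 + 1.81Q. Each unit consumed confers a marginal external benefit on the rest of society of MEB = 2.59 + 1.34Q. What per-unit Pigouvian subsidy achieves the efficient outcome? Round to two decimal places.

subsidy = 48.30 per unit

Social marginal benefit = demand + MEB = 184.97 - 1.87Q.
Set SMB = MC: 184.97 - 1.87Q = 59.45 + 1.81Q → Q* = 34.1087.
The Pigouvian subsidy equals MEB at Q*: 2.59 + 1.34×34.1087 = 48.2957.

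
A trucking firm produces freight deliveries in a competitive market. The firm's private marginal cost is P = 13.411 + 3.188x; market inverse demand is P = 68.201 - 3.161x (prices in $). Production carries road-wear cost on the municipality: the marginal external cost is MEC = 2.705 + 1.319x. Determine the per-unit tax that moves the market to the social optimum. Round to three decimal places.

tax = $11.664 per unit

Social marginal cost = private MC + MEC = 16.116 + 4.507x.
Set SMC = demand: 16.116 + 4.507x = 68.201 - 3.161x → x* = 6.7925.
The Pigouvian tax equals MEC at x*: 2.705 + 1.319×6.7925 = 11.6643.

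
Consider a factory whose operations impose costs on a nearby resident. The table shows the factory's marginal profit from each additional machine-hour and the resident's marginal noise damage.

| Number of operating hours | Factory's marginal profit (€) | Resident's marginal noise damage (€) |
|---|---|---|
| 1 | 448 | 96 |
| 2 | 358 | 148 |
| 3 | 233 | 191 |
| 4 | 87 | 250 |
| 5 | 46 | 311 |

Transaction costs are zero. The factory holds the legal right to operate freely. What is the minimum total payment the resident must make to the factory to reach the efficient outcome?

Left alone the factory would choose level 5 (marginal profit stays positive).
Efficient level: k* = 3 (marginal profit ≥ marginal noise damage through 3).
The resident must at least cover the factory's forgone profit from cutting 5→3: 87 + 46 = 133.

€133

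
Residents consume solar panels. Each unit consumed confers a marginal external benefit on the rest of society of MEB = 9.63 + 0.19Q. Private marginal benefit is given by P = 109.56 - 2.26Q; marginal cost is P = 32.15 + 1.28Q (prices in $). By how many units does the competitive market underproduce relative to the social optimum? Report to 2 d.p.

4.11 units

Market equilibrium (private): 32.15 + 1.28Q = 109.56 - 2.26Q → Q_m = 21.8672.
Social marginal benefit = demand + MEB = 119.19 - 2.07Q.
Set SMB = MC: 119.19 - 2.07Q = 32.15 + 1.28Q → Q* = 25.9821.
Gap = |21.8672 − 25.9821| = 4.1149.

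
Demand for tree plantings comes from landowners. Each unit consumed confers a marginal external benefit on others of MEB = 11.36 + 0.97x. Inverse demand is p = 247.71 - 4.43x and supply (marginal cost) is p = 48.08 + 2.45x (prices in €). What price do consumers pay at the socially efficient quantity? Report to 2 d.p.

Social marginal benefit = demand + MEB = 259.07 - 3.46x.
Set SMB = MC: 259.07 - 3.46x = 48.08 + 2.45x → x* = 35.7005.
Consumer price on the demand curve at x*: 247.71 − 4.43×35.7005 = 89.5568.

P = €89.56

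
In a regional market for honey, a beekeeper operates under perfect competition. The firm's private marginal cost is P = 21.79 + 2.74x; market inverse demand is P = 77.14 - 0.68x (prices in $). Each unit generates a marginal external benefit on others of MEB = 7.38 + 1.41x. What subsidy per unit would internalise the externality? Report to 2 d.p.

subsidy = $51.38 per unit

Social marginal cost = private MC − MEB = 14.41 + 1.33x.
Set SMC = demand: 14.41 + 1.33x = 77.14 - 0.68x → x* = 31.2090.
The Pigouvian subsidy equals MEB at x*: 7.38 + 1.41×31.2090 = 51.3847.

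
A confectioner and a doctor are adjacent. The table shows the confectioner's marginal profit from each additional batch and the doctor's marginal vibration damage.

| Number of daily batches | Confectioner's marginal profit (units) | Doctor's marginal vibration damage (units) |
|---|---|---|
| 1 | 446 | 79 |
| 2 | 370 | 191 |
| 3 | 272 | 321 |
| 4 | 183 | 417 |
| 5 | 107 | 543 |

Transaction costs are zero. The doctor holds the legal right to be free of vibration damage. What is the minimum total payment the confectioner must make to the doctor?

Efficient level: marginal profit ≥ marginal vibration damage through level 2, so k* = 2.
With the doctor holding the right, the confectioner must at least compensate total damage at k*: 79 + 191 = 270.

270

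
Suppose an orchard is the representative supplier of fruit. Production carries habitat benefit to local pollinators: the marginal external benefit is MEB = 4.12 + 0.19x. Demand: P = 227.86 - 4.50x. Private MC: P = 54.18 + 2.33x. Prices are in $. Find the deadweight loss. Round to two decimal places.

DWL = $6.03

Market equilibrium (private): 54.18 + 2.33x = 227.86 - 4.50x → x_m = 25.4290.
Social marginal cost = private MC − MEB = 50.06 + 2.14x.
Set SMC = demand: 50.06 + 2.14x = 227.86 - 4.50x → x* = 26.7771.
The loss is the area between SMC and demand from x* to x_m; with linear curves that's a triangle of height MEB(x_m).
DWL = ½ × 1.3481 × 8.9515 = 6.0338.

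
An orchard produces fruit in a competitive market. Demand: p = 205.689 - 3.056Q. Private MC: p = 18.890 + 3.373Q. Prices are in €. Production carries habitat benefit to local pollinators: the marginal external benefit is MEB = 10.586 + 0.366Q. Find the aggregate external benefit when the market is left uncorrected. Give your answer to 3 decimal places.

Market equilibrium (private): 18.890 + 3.373Q = 205.689 - 3.056Q → Q_m = 29.0557.
Total external benefit = ∫₀^{Q_m} (10.586 + 0.366Q) dQ = 10.586×29.0557 + ½×0.366×29.0557² = 462.0784.

€462.078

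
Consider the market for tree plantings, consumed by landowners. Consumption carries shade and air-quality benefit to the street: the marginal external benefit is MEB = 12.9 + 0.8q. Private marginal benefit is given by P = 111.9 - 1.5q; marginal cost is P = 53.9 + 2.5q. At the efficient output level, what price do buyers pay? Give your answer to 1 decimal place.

P = 78.7

Social marginal benefit = demand + MEB = 124.8 - 0.7q.
Set SMB = MC: 124.8 - 0.7q = 53.9 + 2.5q → q* = 22.1563.
Consumer price on the demand curve at q*: 111.9 − 1.5×22.1563 = 78.6656.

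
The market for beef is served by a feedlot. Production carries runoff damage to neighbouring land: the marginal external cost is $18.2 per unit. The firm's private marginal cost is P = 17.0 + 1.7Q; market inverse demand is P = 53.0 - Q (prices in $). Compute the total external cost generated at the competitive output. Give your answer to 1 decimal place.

$242.7

Market equilibrium (private): 17.0 + 1.7Q = 53.0 - Q → Q_m = 13.3333.
Total external cost = MEC × Q_m = 18.2 × 13.3333 = 242.6661.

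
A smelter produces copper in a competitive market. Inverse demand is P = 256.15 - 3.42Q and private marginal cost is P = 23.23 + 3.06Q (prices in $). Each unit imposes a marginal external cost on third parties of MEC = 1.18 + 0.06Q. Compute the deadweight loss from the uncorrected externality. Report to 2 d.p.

Market equilibrium (private): 23.23 + 3.06Q = 256.15 - 3.42Q → Q_m = 35.9444.
Social marginal cost = private MC + MEC = 24.41 + 3.12Q.
Set SMC = demand: 24.41 + 3.12Q = 256.15 - 3.42Q → Q* = 35.4343.
The welfare-loss triangle has base |Q_m − Q*| and height MEC(Q_m) (the vertical gap between SMC and demand is zero at Q* and MEC at Q_m).
DWL = ½ × 0.5101 × 3.3367 = 0.8510.

DWL = $0.85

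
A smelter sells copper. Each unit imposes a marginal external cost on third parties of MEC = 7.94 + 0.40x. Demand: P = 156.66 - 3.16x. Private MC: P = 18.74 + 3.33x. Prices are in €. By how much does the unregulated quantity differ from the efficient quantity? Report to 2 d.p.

Market equilibrium (private): 18.74 + 3.33x = 156.66 - 3.16x → x_m = 21.2512.
Social marginal cost = private MC + MEC = 26.68 + 3.73x.
Set SMC = demand: 26.68 + 3.73x = 156.66 - 3.16x → x* = 18.8650.
Gap = |21.2512 − 18.8650| = 2.3862.

2.39 units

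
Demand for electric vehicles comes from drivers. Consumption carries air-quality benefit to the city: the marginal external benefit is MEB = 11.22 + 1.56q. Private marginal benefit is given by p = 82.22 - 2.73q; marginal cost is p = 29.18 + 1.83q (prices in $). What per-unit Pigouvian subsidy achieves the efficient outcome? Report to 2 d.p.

subsidy = $44.64 per unit

Social marginal benefit = demand + MEB = 93.44 - 1.17q.
Set SMB = MC: 93.44 - 1.17q = 29.18 + 1.83q → q* = 21.4200.
The Pigouvian subsidy equals MEB at q*: 11.22 + 1.56×21.4200 = 44.6352.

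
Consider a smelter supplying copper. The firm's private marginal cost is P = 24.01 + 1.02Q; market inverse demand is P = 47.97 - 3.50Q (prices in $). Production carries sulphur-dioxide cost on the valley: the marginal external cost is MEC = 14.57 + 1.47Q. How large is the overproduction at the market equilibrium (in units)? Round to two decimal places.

3.73 units

Market equilibrium (private): 24.01 + 1.02Q = 47.97 - 3.50Q → Q_m = 5.3009.
Social marginal cost = private MC + MEC = 38.58 + 2.49Q.
Set SMC = demand: 38.58 + 2.49Q = 47.97 - 3.50Q → Q* = 1.5676.
Gap = |5.3009 − 1.5676| = 3.7333.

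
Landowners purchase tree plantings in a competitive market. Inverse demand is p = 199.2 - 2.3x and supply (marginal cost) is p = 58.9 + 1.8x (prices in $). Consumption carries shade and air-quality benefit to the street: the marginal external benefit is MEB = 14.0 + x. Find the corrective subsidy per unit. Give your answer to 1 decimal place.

Social marginal benefit = demand + MEB = 213.2 - 1.3x.
Set SMB = MC: 213.2 - 1.3x = 58.9 + 1.8x → x* = 49.7742.
The Pigouvian subsidy equals MEB at x*: 14.0 + 1.0×49.7742 = 63.7742.

subsidy = $63.8 per unit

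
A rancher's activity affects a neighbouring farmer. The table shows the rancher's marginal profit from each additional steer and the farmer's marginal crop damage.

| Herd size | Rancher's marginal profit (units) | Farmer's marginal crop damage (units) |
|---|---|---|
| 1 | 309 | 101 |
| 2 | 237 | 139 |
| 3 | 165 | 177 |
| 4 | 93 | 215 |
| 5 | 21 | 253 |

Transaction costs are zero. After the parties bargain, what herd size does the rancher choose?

2

Bargaining reaches the level where marginal profit last exceeds marginal crop damage.
That holds through level 2 (237 ≥ 139) but not at 3 (165 < 177).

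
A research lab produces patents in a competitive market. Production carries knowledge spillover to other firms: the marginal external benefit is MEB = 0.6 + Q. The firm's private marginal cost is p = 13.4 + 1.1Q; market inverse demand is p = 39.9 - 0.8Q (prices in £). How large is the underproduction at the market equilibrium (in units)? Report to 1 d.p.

16.2 units

Market equilibrium (private): 13.4 + 1.1Q = 39.9 - 0.8Q → Q_m = 13.9474.
Social marginal cost = private MC − MEB = 12.8 + 0.1Q.
Set SMC = demand: 12.8 + 0.1Q = 39.9 - 0.8Q → Q* = 30.1111.
Gap = |13.9474 − 30.1111| = 16.1637.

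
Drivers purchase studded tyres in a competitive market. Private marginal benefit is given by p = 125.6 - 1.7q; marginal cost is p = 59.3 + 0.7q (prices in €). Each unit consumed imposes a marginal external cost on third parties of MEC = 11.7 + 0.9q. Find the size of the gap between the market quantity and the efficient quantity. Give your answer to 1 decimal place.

Market equilibrium (private): 59.3 + 0.7q = 125.6 - 1.7q → q_m = 27.6250.
Social marginal benefit = demand − MEC = 113.9 - 2.6q.
Set SMB = MC: 113.9 - 2.6q = 59.3 + 0.7q → q* = 16.5455.
Gap = |27.6250 − 16.5455| = 11.0795.

11.1 units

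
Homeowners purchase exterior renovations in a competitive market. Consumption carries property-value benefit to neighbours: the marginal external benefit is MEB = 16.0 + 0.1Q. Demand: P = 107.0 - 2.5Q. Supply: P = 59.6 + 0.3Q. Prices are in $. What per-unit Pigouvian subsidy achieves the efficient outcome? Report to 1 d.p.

subsidy = $18.3 per unit

Social marginal benefit = demand + MEB = 123.0 - 2.4Q.
Set SMB = MC: 123.0 - 2.4Q = 59.6 + 0.3Q → Q* = 23.4815.
The Pigouvian subsidy equals MEB at Q*: 16.0 + 0.1×23.4815 = 18.3482.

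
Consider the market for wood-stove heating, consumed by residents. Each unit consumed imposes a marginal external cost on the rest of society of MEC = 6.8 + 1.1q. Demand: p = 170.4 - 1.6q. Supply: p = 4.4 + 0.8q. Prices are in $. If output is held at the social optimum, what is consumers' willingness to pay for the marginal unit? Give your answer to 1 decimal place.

P = $97.6

Social marginal benefit = demand − MEC = 163.6 - 2.7q.
Set SMB = MC: 163.6 - 2.7q = 4.4 + 0.8q → q* = 45.4857.
Consumer price on the demand curve at q*: 170.4 − 1.6×45.4857 = 97.6229.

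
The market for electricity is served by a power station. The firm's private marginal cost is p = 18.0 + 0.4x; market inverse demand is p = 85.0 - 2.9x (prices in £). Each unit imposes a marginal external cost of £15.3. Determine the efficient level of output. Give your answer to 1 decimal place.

Social marginal cost = private MC + MEC = 33.3 + 0.4x.
Set SMC = demand: 33.3 + 0.4x = 85.0 - 2.9x → x* = 15.6667.

x* = 15.7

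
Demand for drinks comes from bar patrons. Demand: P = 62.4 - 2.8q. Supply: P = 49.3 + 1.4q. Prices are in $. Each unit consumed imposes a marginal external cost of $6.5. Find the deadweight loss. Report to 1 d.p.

DWL = $5.0

Market equilibrium (private): 49.3 + 1.4q = 62.4 - 2.8q → q_m = 3.1190.
Social marginal benefit = demand − MEC = 55.9 - 2.8q.
Set SMB = MC: 55.9 - 2.8q = 49.3 + 1.4q → q* = 1.5714.
Height of the DWL triangle at q_m is MC(q_m) − SMB(q_m) = MEC(q_m) = 6.5000.
DWL = ½ × 1.5476 × 6.5000 = 5.0297.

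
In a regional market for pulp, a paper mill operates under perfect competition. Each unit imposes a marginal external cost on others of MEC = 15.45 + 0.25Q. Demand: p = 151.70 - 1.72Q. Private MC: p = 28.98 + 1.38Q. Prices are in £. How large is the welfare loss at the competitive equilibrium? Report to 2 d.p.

Market equilibrium (private): 28.98 + 1.38Q = 151.70 - 1.72Q → Q_m = 39.5871.
Social marginal cost = private MC + MEC = 44.43 + 1.63Q.
Set SMC = demand: 44.43 + 1.63Q = 151.70 - 1.72Q → Q* = 32.0209.
The loss is the area between SMC and demand from Q* to Q_m; with linear curves that's a triangle of height MEC(Q_m).
DWL = ½ × 7.5662 × 25.3468 = 95.8895.

DWL = £95.89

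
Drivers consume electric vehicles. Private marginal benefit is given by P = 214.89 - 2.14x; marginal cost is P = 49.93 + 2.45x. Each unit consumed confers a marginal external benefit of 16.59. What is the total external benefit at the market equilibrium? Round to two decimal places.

Market equilibrium (private): 49.93 + 2.45x = 214.89 - 2.14x → x_m = 35.9390.
Total external benefit = MEB × x_m = 16.59 × 35.9390 = 596.2280.

596.23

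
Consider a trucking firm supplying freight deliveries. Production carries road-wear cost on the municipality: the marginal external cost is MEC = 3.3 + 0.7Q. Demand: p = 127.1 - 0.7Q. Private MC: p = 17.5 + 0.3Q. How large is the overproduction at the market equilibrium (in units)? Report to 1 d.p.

47.1 units

Market equilibrium (private): 17.5 + 0.3Q = 127.1 - 0.7Q → Q_m = 109.6000.
Social marginal cost = private MC + MEC = 20.8 + Q.
Set SMC = demand: 20.8 + Q = 127.1 - 0.7Q → Q* = 62.5294.
Gap = |109.6000 − 62.5294| = 47.0706.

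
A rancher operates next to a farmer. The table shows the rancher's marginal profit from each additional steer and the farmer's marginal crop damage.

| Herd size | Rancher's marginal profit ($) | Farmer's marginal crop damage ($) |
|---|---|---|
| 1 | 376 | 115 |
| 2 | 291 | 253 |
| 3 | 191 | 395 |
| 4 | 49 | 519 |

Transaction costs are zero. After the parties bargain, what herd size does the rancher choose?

Bargaining reaches the level where marginal profit last exceeds marginal crop damage.
That holds through level 2 (291 ≥ 253) but not at 3 (191 < 395).

2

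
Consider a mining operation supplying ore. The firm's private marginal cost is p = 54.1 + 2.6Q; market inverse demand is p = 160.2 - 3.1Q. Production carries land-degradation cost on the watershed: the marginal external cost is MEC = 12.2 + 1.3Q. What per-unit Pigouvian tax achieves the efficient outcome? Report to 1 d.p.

Social marginal cost = private MC + MEC = 66.3 + 3.9Q.
Set SMC = demand: 66.3 + 3.9Q = 160.2 - 3.1Q → Q* = 13.4143.
The Pigouvian tax equals MEC at Q*: 12.2 + 1.3×13.4143 = 29.6386.

tax = 29.6 per unit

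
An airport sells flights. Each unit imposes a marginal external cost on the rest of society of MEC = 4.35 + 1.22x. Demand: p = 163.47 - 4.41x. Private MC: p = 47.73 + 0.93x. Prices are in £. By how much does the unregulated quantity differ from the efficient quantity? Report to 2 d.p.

Market equilibrium (private): 47.73 + 0.93x = 163.47 - 4.41x → x_m = 21.6742.
Social marginal cost = private MC + MEC = 52.08 + 2.15x.
Set SMC = demand: 52.08 + 2.15x = 163.47 - 4.41x → x* = 16.9802.
Gap = |21.6742 − 16.9802| = 4.6940.

4.69 units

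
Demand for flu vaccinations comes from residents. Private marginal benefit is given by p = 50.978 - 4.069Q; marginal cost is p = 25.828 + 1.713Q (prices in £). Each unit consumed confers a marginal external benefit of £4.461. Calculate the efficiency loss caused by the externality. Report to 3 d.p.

DWL = £1.721

Market equilibrium (private): 25.828 + 1.713Q = 50.978 - 4.069Q → Q_m = 4.3497.
Social marginal benefit = demand + MEB = 55.439 - 4.069Q.
Set SMB = MC: 55.439 - 4.069Q = 25.828 + 1.713Q → Q* = 5.1212.
The welfare-loss triangle has base |Q_m − Q*| and height MEB(Q_m) (the vertical gap between SMB and MC is zero at Q* and MEB at Q_m).
DWL = ½ × 0.7715 × 4.4610 = 1.7208.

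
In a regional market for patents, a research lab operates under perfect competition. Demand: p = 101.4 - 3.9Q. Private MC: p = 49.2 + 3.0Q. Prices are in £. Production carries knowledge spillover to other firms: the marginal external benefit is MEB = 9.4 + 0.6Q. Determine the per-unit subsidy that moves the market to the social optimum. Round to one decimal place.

Social marginal cost = private MC − MEB = 39.8 + 2.4Q.
Set SMC = demand: 39.8 + 2.4Q = 101.4 - 3.9Q → Q* = 9.7778.
The Pigouvian subsidy equals MEB at Q*: 9.4 + 0.6×9.7778 = 15.2667.

subsidy = £15.3 per unit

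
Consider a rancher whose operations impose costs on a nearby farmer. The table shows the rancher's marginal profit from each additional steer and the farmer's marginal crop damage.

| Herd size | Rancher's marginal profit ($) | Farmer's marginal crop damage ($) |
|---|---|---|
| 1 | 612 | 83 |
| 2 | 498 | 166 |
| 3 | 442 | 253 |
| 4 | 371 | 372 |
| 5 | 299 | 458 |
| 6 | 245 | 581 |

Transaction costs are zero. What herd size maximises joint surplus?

Bargaining reaches the level where marginal profit last exceeds marginal crop damage.
That holds through level 3 (442 ≥ 253) but not at 4 (371 < 372).

3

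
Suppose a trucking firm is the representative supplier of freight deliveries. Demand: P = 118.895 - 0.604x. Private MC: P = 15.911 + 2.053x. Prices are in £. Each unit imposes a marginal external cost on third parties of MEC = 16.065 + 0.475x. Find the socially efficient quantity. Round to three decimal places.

Social marginal cost = private MC + MEC = 31.976 + 2.528x.
Set SMC = demand: 31.976 + 2.528x = 118.895 - 0.604x → x* = 27.7519.

x* = 27.752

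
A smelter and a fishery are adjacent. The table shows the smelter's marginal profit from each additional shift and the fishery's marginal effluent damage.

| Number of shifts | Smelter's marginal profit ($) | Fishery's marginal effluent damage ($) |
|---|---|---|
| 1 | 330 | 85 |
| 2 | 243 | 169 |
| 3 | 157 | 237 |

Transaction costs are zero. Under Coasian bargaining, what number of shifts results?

2

Bargaining reaches the level where marginal profit last exceeds marginal effluent damage.
That holds through level 2 (243 ≥ 169) but not at 3 (157 < 237).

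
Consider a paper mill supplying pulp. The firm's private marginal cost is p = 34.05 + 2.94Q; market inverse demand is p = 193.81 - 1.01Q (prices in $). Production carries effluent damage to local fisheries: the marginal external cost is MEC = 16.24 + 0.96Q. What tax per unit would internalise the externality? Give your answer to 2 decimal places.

tax = $44.30 per unit

Social marginal cost = private MC + MEC = 50.29 + 3.90Q.
Set SMC = demand: 50.29 + 3.90Q = 193.81 - 1.01Q → Q* = 29.2301.
The Pigouvian tax equals MEC at Q*: 16.24 + 0.96×29.2301 = 44.3009.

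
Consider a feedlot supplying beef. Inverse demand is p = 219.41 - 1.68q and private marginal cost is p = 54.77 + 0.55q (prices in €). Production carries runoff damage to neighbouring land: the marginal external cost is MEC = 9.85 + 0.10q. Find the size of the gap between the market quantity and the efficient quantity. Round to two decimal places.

Market equilibrium (private): 54.77 + 0.55q = 219.41 - 1.68q → q_m = 73.8296.
Social marginal cost = private MC + MEC = 64.62 + 0.65q.
Set SMC = demand: 64.62 + 0.65q = 219.41 - 1.68q → q* = 66.4335.
Gap = |73.8296 − 66.4335| = 7.3961.

7.40 units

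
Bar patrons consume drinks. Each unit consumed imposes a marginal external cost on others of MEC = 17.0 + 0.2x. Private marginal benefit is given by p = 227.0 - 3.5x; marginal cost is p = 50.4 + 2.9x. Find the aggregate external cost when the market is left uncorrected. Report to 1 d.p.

Market equilibrium (private): 50.4 + 2.9x = 227.0 - 3.5x → x_m = 27.5938.
Total external cost = ∫₀^{x_m} (17.0 + 0.2x) dx = 17.0×27.5938 + ½×0.2×27.5938² = 545.2364.

545.2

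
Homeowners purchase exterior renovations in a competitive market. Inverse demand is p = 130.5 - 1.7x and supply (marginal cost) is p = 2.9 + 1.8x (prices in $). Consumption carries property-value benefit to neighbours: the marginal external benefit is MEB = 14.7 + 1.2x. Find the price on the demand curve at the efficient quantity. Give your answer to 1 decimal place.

Social marginal benefit = demand + MEB = 145.2 - 0.5x.
Set SMB = MC: 145.2 - 0.5x = 2.9 + 1.8x → x* = 61.8696.
Consumer price on the demand curve at x*: 130.5 − 1.7×61.8696 = 25.3217.

P = $25.3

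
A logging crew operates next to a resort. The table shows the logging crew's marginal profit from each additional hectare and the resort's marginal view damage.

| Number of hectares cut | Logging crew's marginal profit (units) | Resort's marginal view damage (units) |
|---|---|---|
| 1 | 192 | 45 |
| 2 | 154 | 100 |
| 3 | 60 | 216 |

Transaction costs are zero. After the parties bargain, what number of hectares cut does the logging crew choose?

2

Bargaining reaches the level where marginal profit last exceeds marginal view damage.
That holds through level 2 (154 ≥ 100) but not at 3 (60 < 216).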